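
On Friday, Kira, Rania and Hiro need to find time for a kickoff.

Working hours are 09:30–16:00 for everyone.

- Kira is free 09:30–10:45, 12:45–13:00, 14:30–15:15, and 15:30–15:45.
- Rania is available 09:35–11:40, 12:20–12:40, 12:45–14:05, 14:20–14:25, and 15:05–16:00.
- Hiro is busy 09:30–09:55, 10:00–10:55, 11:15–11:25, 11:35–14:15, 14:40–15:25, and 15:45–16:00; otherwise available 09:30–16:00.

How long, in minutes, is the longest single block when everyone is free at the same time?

Hiro free within 09:30–16:00: 09:55–10:00, 10:55–11:15, 11:25–11:35, 14:15–14:40, 15:25–15:45.
Kira ∩ Rania: 09:35–10:45, 12:45–13:00, 15:05–15:15, 15:30–15:45.
Kira ∩ Rania ∩ Hiro: 09:55–10:00, 15:30–15:45.
Common window lengths: 5, 15 min; longest is 15.

15 minutes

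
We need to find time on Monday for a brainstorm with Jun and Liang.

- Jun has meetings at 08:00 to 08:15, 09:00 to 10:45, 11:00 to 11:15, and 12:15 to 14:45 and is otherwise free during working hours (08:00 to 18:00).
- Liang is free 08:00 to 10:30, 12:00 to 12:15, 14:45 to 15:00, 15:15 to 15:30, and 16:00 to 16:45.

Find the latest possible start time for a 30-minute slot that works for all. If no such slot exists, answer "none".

Jun free within 08:00–18:00: 08:15–09:00, 10:45–11:00, 11:15–12:15, 14:45–18:00.
Jun ∩ Liang: 08:15–09:00, 12:00–12:15, 14:45–15:00, 15:15–15:30, 16:00–16:45.
Windows ≥ 30 min: 08:15–09:00, 16:00–16:45.
Latest start in the last window 16:00–16:45 is 16:45 − 30 min = 16:15.

16:15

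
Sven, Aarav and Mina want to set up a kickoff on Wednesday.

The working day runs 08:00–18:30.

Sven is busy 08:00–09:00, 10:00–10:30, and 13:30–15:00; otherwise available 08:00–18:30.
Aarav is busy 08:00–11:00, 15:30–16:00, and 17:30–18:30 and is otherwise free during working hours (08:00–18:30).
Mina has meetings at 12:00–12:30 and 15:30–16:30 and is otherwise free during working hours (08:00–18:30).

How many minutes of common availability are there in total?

210 minutes

Sven free within 08:00–18:30: 09:00–10:00, 10:30–13:30, 15:00–18:30.
Aarav free within 08:00–18:30: 11:00–15:30, 16:00–17:30.
Mina free within 08:00–18:30: 08:00–12:00, 12:30–15:30, 16:30–18:30.
Sven ∩ Aarav: 11:00–13:30, 15:00–15:30, 16:00–17:30.
Sven ∩ Aarav ∩ Mina: 11:00–12:00, 12:30–13:30, 15:00–15:30, 16:30–17:30.
Total common minutes: 60 + 60 + 30 + 60 = 210.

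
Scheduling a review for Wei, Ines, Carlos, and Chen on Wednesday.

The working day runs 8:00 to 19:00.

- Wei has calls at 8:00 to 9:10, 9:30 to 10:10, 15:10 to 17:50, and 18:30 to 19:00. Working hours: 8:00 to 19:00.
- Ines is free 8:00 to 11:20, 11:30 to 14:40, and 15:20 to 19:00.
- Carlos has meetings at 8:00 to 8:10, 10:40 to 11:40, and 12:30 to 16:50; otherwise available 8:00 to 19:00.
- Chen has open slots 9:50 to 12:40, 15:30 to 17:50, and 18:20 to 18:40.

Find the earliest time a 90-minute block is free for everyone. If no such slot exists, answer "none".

Wei free within 08:00–19:00: 09:10–09:30, 10:10–15:10, 17:50–18:30.
Carlos free within 08:00–19:00: 08:10–10:40, 11:40–12:30, 16:50–19:00.
Wei ∩ Ines: 09:10–09:30, 10:10–11:20, 11:30–14:40, 17:50–18:30.
Wei ∩ Ines ∩ Carlos: 09:10–09:30, 10:10–10:40, 11:40–12:30, 17:50–18:30.
Wei ∩ Ines ∩ Carlos ∩ Chen: 10:10–10:40, 11:40–12:30, 18:20–18:30.
Windows ≥ 90 min: (none).

none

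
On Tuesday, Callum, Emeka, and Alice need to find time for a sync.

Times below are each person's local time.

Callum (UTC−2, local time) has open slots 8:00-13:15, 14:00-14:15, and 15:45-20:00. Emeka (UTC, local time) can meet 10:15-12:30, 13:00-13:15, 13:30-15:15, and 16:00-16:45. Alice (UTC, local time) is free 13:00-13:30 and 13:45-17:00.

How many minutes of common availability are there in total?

Callum → UTC: 10:00–15:15, 16:00–16:15, 17:45–22:00.
Emeka → UTC: 10:15–12:30, 13:00–13:15, 13:30–15:15, 16:00–16:45.
Alice → UTC: 13:00–13:30, 13:45–17:00.
Callum ∩ Emeka: 10:15–12:30, 13:00–13:15, 13:30–15:15, 16:00–16:15.
Callum ∩ Emeka ∩ Alice: 13:00–13:15, 13:45–15:15, 16:00–16:15.
Total common minutes: 15 + 90 + 15 = 120.

120 minutes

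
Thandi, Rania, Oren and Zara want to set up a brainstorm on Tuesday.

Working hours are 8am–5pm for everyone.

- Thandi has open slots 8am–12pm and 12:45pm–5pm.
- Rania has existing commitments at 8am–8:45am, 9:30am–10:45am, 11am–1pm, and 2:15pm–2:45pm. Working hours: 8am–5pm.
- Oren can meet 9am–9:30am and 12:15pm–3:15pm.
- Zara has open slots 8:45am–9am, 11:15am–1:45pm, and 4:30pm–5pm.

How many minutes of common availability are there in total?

Rania free within 08:00–17:00: 08:45–09:30, 10:45–11:00, 13:00–14:15, 14:45–17:00.
Thandi ∩ Rania: 08:45–09:30, 10:45–11:00, 13:00–14:15, 14:45–17:00.
Thandi ∩ Rania ∩ Oren: 09:00–09:30, 13:00–14:15, 14:45–15:15.
Thandi ∩ Rania ∩ Oren ∩ Zara: 13:00–13:45.
Total common minutes: 45.

45 minutes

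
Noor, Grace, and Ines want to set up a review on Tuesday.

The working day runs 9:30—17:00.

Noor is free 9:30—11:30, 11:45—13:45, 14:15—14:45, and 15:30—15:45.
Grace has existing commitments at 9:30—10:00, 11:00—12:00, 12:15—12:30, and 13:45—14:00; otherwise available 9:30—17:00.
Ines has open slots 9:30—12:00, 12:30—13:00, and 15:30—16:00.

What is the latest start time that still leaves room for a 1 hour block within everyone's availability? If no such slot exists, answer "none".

Grace free within 09:30–17:00: 10:00–11:00, 12:00–12:15, 12:30–13:45, 14:00–17:00.
Noor ∩ Grace: 10:00–11:00, 12:00–12:15, 12:30–13:45, 14:15–14:45, 15:30–15:45.
Noor ∩ Grace ∩ Ines: 10:00–11:00, 12:30–13:00, 15:30–15:45.
Windows ≥ 60 min: 10:00–11:00.
Latest start in the last window 10:00–11:00 is 11:00 − 60 min = 10:00.

10:00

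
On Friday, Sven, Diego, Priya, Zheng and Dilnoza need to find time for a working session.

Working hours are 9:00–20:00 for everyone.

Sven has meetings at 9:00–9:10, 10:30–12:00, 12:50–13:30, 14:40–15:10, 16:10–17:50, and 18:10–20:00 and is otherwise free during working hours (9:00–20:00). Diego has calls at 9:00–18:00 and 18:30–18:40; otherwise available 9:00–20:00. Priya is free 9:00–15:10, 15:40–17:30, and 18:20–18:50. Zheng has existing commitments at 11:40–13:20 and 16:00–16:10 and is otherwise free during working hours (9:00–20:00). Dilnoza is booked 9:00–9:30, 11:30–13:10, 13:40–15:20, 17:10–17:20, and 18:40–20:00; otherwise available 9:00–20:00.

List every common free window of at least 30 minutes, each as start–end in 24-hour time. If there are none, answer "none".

Sven free within 09:00–20:00: 09:10–10:30, 12:00–12:50, 13:30–14:40, 15:10–16:10, 17:50–18:10.
Diego free within 09:00–20:00: 18:00–18:30, 18:40–20:00.
Zheng free within 09:00–20:00: 09:00–11:40, 13:20–16:00, 16:10–20:00.
Dilnoza free within 09:00–20:00: 09:30–11:30, 13:10–13:40, 15:20–17:10, 17:20–18:40.
Sven ∩ Diego: 18:00–18:10.
Sven ∩ Diego ∩ Priya: (none).
Sven ∩ Diego ∩ Priya ∩ Zheng: (none).
Sven ∩ Diego ∩ Priya ∩ Zheng ∩ Dilnoza: (none).
Windows ≥ 30 min: (none).

none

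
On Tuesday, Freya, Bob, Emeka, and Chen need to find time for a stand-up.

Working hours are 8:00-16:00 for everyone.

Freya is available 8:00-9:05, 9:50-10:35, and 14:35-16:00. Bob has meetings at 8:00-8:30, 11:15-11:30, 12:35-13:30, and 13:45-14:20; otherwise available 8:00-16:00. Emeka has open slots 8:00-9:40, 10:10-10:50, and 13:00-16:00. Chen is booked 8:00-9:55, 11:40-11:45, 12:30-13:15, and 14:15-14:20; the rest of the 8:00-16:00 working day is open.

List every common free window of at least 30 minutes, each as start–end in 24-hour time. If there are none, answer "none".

Bob free within 08:00–16:00: 08:30–11:15, 11:30–12:35, 13:30–13:45, 14:20–16:00.
Chen free within 08:00–16:00: 09:55–11:40, 11:45–12:30, 13:15–14:15, 14:20–16:00.
Freya ∩ Bob: 08:30–09:05, 09:50–10:35, 14:35–16:00.
Freya ∩ Bob ∩ Emeka: 08:30–09:05, 10:10–10:35, 14:35–16:00.
Freya ∩ Bob ∩ Emeka ∩ Chen: 10:10–10:35, 14:35–16:00.
Windows ≥ 30 min: 14:35–16:00.

14:35–16:00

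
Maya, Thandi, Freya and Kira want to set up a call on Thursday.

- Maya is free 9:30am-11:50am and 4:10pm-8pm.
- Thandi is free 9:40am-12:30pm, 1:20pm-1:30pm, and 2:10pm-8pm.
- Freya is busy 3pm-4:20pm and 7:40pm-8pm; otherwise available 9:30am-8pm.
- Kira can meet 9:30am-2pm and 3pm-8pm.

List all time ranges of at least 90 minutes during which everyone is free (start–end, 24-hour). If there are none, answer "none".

09:40–11:50, 16:20–19:40

Freya free within 09:30–20:00: 09:30–15:00, 16:20–19:40.
Maya ∩ Thandi: 09:40–11:50, 16:10–20:00.
Maya ∩ Thandi ∩ Freya: 09:40–11:50, 16:20–19:40.
Maya ∩ Thandi ∩ Freya ∩ Kira: 09:40–11:50, 16:20–19:40.
Windows ≥ 90 min: 09:40–11:50, 16:20–19:40.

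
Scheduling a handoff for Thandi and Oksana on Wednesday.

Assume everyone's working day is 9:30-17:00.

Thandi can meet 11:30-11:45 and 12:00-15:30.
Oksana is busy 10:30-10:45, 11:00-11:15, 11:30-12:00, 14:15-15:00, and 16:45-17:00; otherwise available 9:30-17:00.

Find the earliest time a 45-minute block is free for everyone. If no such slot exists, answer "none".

12:00

Oksana free within 09:30–17:00: 09:30–10:30, 10:45–11:00, 11:15–11:30, 12:00–14:15, 15:00–16:45.
Thandi ∩ Oksana: 12:00–14:15, 15:00–15:30.
Windows ≥ 45 min: 12:00–14:15.
Earliest such window starts at 12:00.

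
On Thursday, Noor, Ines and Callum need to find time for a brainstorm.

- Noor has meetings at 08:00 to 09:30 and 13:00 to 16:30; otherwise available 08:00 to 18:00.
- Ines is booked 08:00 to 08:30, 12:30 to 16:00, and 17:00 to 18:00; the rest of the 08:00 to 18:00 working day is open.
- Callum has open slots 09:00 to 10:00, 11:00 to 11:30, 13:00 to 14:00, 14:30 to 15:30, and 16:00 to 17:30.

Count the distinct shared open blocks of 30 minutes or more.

3

Noor free within 08:00–18:00: 09:30–13:00, 16:30–18:00.
Ines free within 08:00–18:00: 08:30–12:30, 16:00–17:00.
Noor ∩ Ines: 09:30–12:30, 16:30–17:00.
Noor ∩ Ines ∩ Callum: 09:30–10:00, 11:00–11:30, 16:30–17:00.
Windows ≥ 30 min: 09:30–10:00, 11:00–11:30, 16:30–17:00.
That's 3 windows.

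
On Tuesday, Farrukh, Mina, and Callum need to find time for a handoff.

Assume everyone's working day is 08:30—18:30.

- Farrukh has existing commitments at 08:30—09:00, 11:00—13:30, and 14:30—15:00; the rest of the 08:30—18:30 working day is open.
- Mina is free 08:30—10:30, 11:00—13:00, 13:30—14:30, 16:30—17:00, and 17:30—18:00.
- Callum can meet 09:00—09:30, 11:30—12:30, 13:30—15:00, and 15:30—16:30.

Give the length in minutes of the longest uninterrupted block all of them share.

60 minutes

Farrukh free within 08:30–18:30: 09:00–11:00, 13:30–14:30, 15:00–18:30.
Farrukh ∩ Mina: 09:00–10:30, 13:30–14:30, 16:30–17:00, 17:30–18:00.
Farrukh ∩ Mina ∩ Callum: 09:00–09:30, 13:30–14:30.
Common window lengths: 30, 60 min; longest is 60.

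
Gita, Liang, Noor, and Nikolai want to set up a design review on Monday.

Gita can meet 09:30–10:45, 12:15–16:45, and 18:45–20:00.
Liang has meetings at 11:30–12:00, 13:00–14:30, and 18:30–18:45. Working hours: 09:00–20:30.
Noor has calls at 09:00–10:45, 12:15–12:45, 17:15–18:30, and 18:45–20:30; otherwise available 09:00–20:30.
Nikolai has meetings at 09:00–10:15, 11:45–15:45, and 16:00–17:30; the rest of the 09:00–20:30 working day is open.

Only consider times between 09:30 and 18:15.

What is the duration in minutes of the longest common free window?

Liang free within 09:00–20:30: 09:00–11:30, 12:00–13:00, 14:30–18:30, 18:45–20:30.
Noor free within 09:00–20:30: 10:45–12:15, 12:45–17:15, 18:30–18:45.
Nikolai free within 09:00–20:30: 10:15–11:45, 15:45–16:00, 17:30–20:30.
Gita ∩ Liang: 09:30–10:45, 12:15–13:00, 14:30–16:45, 18:45–20:00.
Gita ∩ Liang ∩ Noor: 12:45–13:00, 14:30–16:45.
Gita ∩ Liang ∩ Noor ∩ Nikolai: 15:45–16:00.
Restricted to 09:30–18:15: 15:45–16:00.
Single common window of 15 minutes.

15 minutes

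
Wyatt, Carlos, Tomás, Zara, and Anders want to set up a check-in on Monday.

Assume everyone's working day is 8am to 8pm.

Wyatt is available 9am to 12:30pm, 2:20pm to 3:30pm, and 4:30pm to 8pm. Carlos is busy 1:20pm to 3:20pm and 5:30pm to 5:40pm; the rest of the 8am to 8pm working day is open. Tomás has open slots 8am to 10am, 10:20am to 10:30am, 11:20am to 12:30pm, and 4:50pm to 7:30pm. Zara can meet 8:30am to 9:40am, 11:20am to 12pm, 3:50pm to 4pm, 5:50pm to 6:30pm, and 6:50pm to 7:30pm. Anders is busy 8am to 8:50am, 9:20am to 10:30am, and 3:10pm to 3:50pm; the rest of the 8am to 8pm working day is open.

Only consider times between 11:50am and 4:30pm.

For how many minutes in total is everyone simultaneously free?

10 minutes

Carlos free within 08:00–20:00: 08:00–13:20, 15:20–17:30, 17:40–20:00.
Anders free within 08:00–20:00: 08:50–09:20, 10:30–15:10, 15:50–20:00.
Wyatt ∩ Carlos: 09:00–12:30, 15:20–15:30, 16:30–17:30, 17:40–20:00.
Wyatt ∩ Carlos ∩ Tomás: 09:00–10:00, 10:20–10:30, 11:20–12:30, 16:50–17:30, 17:40–19:30.
Wyatt ∩ Carlos ∩ Tomás ∩ Zara: 09:00–09:40, 11:20–12:00, 17:50–18:30, 18:50–19:30.
Wyatt ∩ Carlos ∩ Tomás ∩ Zara ∩ Anders: 09:00–09:20, 11:20–12:00, 17:50–18:30, 18:50–19:30.
Restricted to 11:50–16:30: 11:50–12:00.
Total common minutes: 10.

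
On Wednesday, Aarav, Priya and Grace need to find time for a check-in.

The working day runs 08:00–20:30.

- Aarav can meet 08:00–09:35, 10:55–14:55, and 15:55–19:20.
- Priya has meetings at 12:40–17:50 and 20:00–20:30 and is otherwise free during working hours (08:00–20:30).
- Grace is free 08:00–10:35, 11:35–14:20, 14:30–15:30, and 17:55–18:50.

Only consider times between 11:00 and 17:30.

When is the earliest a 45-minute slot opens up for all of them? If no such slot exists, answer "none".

11:35

Priya free within 08:00–20:30: 08:00–12:40, 17:50–20:00.
Aarav ∩ Priya: 08:00–09:35, 10:55–12:40, 17:50–19:20.
Aarav ∩ Priya ∩ Grace: 08:00–09:35, 11:35–12:40, 17:55–18:50.
Restricted to 11:00–17:30: 11:35–12:40.
Windows ≥ 45 min: 11:35–12:40.
Earliest such window starts at 11:35.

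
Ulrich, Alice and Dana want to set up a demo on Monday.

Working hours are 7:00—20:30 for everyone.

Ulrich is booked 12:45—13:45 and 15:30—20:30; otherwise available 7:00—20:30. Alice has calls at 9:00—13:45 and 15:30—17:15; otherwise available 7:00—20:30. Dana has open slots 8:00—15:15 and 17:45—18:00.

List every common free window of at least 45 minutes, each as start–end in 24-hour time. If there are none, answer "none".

08:00–09:00, 13:45–15:15

Ulrich free within 07:00–20:30: 07:00–12:45, 13:45–15:30.
Alice free within 07:00–20:30: 07:00–09:00, 13:45–15:30, 17:15–20:30.
Ulrich ∩ Alice: 07:00–09:00, 13:45–15:30.
Ulrich ∩ Alice ∩ Dana: 08:00–09:00, 13:45–15:15.
Windows ≥ 45 min: 08:00–09:00, 13:45–15:15.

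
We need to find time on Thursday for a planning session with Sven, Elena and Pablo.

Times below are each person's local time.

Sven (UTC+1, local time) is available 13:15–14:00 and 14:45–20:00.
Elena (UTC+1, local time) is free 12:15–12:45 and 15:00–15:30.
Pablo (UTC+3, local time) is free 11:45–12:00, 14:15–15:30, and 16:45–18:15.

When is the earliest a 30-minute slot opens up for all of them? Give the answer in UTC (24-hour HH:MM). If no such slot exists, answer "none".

Sven → UTC: 12:15–13:00, 13:45–19:00.
Elena → UTC: 11:15–11:45, 14:00–14:30.
Pablo → UTC: 08:45–09:00, 11:15–12:30, 13:45–15:15.
Sven ∩ Elena: 14:00–14:30.
Sven ∩ Elena ∩ Pablo: 14:00–14:30.
Windows ≥ 30 min: 14:00–14:30.
Earliest such window starts at 14:00.

14:00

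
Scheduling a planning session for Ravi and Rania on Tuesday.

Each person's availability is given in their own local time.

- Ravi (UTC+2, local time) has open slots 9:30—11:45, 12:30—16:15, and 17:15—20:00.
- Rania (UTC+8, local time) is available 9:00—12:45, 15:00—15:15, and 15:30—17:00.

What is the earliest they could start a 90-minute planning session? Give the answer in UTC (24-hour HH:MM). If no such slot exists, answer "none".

07:30

Ravi → UTC: 07:30–09:45, 10:30–14:15, 15:15–18:00.
Rania → UTC: 01:00–04:45, 07:00–07:15, 07:30–09:00.
Ravi ∩ Rania: 07:30–09:00.
Windows ≥ 90 min: 07:30–09:00.
Earliest such window starts at 07:30.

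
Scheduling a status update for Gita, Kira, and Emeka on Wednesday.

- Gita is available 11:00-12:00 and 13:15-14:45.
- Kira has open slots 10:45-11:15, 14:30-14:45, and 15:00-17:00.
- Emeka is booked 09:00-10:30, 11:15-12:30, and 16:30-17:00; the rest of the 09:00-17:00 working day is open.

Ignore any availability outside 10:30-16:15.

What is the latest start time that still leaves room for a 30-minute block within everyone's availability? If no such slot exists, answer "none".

Emeka free within 09:00–17:00: 10:30–11:15, 12:30–16:30.
Gita ∩ Kira: 11:00–11:15, 14:30–14:45.
Gita ∩ Kira ∩ Emeka: 11:00–11:15, 14:30–14:45.
Restricted to 10:30–16:15: 11:00–11:15, 14:30–14:45.
Windows ≥ 30 min: (none).

none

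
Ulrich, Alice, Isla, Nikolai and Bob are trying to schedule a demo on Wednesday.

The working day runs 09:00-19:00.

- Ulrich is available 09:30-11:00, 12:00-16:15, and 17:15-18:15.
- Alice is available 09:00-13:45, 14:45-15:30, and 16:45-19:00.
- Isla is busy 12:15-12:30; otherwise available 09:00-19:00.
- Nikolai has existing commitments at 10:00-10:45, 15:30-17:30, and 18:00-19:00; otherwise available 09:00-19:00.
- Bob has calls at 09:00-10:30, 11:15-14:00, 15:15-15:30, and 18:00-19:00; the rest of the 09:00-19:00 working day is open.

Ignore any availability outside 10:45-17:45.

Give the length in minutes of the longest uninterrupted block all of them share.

Isla free within 09:00–19:00: 09:00–12:15, 12:30–19:00.
Nikolai free within 09:00–19:00: 09:00–10:00, 10:45–15:30, 17:30–18:00.
Bob free within 09:00–19:00: 10:30–11:15, 14:00–15:15, 15:30–18:00.
Ulrich ∩ Alice: 09:30–11:00, 12:00–13:45, 14:45–15:30, 17:15–18:15.
Ulrich ∩ Alice ∩ Isla: 09:30–11:00, 12:00–12:15, 12:30–13:45, 14:45–15:30, 17:15–18:15.
Ulrich ∩ Alice ∩ Isla ∩ Nikolai: 09:30–10:00, 10:45–11:00, 12:00–12:15, 12:30–13:45, 14:45–15:30, 17:30–18:00.
Ulrich ∩ Alice ∩ Isla ∩ Nikolai ∩ Bob: 10:45–11:00, 14:45–15:15, 17:30–18:00.
Restricted to 10:45–17:45: 10:45–11:00, 14:45–15:15, 17:30–17:45.
Common window lengths: 15, 30, 15 min; longest is 30.

30 minutes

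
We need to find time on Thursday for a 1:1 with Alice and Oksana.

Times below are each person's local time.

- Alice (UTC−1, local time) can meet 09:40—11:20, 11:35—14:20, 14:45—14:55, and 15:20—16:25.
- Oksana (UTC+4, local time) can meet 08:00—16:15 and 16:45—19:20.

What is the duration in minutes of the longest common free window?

155 minutes

Alice → UTC: 10:40–12:20, 12:35–15:20, 15:45–15:55, 16:20–17:25.
Oksana → UTC: 04:00–12:15, 12:45–15:20.
Alice ∩ Oksana: 10:40–12:15, 12:45–15:20.
Common window lengths: 95, 155 min; longest is 155.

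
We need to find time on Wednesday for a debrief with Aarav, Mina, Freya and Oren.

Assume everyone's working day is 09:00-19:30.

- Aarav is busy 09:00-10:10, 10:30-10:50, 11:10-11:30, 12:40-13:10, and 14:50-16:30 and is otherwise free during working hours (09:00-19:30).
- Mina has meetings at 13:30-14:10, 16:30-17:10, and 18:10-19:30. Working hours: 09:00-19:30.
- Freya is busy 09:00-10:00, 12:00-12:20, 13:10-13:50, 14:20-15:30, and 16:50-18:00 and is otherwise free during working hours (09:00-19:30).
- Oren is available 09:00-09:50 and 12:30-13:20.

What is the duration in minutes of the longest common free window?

Aarav free within 09:00–19:30: 10:10–10:30, 10:50–11:10, 11:30–12:40, 13:10–14:50, 16:30–19:30.
Mina free within 09:00–19:30: 09:00–13:30, 14:10–16:30, 17:10–18:10.
Freya free within 09:00–19:30: 10:00–12:00, 12:20–13:10, 13:50–14:20, 15:30–16:50, 18:00–19:30.
Aarav ∩ Mina: 10:10–10:30, 10:50–11:10, 11:30–12:40, 13:10–13:30, 14:10–14:50, 17:10–18:10.
Aarav ∩ Mina ∩ Freya: 10:10–10:30, 10:50–11:10, 11:30–12:00, 12:20–12:40, 14:10–14:20, 18:00–18:10.
Aarav ∩ Mina ∩ Freya ∩ Oren: 12:30–12:40.
Single common window of 10 minutes.

10 minutes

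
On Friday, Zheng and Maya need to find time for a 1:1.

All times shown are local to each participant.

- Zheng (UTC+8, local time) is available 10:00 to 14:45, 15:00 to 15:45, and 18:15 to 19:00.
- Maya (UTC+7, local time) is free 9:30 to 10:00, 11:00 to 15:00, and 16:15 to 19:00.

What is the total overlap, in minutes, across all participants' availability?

Zheng → UTC: 02:00–06:45, 07:00–07:45, 10:15–11:00.
Maya → UTC: 02:30–03:00, 04:00–08:00, 09:15–12:00.
Zheng ∩ Maya: 02:30–03:00, 04:00–06:45, 07:00–07:45, 10:15–11:00.
Total common minutes: 30 + 165 + 45 + 45 = 285.

285 minutes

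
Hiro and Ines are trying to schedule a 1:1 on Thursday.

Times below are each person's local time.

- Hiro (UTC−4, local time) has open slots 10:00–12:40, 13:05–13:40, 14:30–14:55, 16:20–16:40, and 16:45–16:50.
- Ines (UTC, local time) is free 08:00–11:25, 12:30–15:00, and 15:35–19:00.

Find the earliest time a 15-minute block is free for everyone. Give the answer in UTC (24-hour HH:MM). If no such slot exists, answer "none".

14:00

Hiro → UTC: 14:00–16:40, 17:05–17:40, 18:30–18:55, 20:20–20:40, 20:45–20:50.
Ines → UTC: 08:00–11:25, 12:30–15:00, 15:35–19:00.
Hiro ∩ Ines: 14:00–15:00, 15:35–16:40, 17:05–17:40, 18:30–18:55.
Windows ≥ 15 min: 14:00–15:00, 15:35–16:40, 17:05–17:40, 18:30–18:55.
Earliest such window starts at 14:00.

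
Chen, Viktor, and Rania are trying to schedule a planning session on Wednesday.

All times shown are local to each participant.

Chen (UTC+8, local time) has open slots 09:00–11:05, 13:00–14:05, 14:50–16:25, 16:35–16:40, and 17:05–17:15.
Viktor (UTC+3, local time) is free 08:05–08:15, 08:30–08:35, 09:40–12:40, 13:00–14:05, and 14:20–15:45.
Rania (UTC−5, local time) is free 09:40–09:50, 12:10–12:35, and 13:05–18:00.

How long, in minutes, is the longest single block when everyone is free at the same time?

Chen → UTC: 01:00–03:05, 05:00–06:05, 06:50–08:25, 08:35–08:40, 09:05–09:15.
Viktor → UTC: 05:05–05:15, 05:30–05:35, 06:40–09:40, 10:00–11:05, 11:20–12:45.
Rania → UTC: 14:40–14:50, 17:10–17:35, 18:05–23:00.
Chen ∩ Viktor: 05:05–05:15, 05:30–05:35, 06:50–08:25, 08:35–08:40, 09:05–09:15.
Chen ∩ Viktor ∩ Rania: (none).
No common window.

0 minutes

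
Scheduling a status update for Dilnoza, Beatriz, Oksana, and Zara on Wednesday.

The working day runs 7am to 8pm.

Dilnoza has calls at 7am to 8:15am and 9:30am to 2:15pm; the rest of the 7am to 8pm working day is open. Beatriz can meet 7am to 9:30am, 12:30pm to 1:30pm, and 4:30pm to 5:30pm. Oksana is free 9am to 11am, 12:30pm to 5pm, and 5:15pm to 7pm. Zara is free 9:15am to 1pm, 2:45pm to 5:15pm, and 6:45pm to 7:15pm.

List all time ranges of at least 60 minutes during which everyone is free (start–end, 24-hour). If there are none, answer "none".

none

Dilnoza free within 07:00–20:00: 08:15–09:30, 14:15–20:00.
Dilnoza ∩ Beatriz: 08:15–09:30, 16:30–17:30.
Dilnoza ∩ Beatriz ∩ Oksana: 09:00–09:30, 16:30–17:00, 17:15–17:30.
Dilnoza ∩ Beatriz ∩ Oksana ∩ Zara: 09:15–09:30, 16:30–17:00.
Windows ≥ 60 min: (none).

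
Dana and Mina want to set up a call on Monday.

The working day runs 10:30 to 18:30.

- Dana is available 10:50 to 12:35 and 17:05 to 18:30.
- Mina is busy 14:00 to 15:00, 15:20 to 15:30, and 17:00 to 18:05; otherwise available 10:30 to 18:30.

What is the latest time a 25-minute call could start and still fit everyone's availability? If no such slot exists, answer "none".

Mina free within 10:30–18:30: 10:30–14:00, 15:00–15:20, 15:30–17:00, 18:05–18:30.
Dana ∩ Mina: 10:50–12:35, 18:05–18:30.
Windows ≥ 25 min: 10:50–12:35, 18:05–18:30.
Latest start in the last window 18:05–18:30 is 18:30 − 25 min = 18:05.

18:05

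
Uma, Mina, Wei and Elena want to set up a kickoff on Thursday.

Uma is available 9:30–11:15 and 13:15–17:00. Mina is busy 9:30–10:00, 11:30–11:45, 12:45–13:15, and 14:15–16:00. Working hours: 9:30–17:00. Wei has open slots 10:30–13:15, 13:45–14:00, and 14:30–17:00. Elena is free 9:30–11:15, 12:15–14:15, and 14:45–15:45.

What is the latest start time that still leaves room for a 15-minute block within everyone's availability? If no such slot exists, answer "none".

13:45

Mina free within 09:30–17:00: 10:00–11:30, 11:45–12:45, 13:15–14:15, 16:00–17:00.
Uma ∩ Mina: 10:00–11:15, 13:15–14:15, 16:00–17:00.
Uma ∩ Mina ∩ Wei: 10:30–11:15, 13:45–14:00, 16:00–17:00.
Uma ∩ Mina ∩ Wei ∩ Elena: 10:30–11:15, 13:45–14:00.
Windows ≥ 15 min: 10:30–11:15, 13:45–14:00.
Latest start in the last window 13:45–14:00 is 14:00 − 15 min = 13:45.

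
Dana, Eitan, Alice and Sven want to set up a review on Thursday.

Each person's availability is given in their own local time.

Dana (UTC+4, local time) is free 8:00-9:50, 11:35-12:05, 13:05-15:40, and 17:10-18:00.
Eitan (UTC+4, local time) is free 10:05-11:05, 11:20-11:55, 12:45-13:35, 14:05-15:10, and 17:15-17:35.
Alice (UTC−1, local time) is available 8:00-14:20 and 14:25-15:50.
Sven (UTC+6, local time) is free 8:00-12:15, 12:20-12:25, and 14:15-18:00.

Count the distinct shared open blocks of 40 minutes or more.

Dana → UTC: 04:00–05:50, 07:35–08:05, 09:05–11:40, 13:10–14:00.
Eitan → UTC: 06:05–07:05, 07:20–07:55, 08:45–09:35, 10:05–11:10, 13:15–13:35.
Alice → UTC: 09:00–15:20, 15:25–16:50.
Sven → UTC: 02:00–06:15, 06:20–06:25, 08:15–12:00.
Dana ∩ Eitan: 07:35–07:55, 09:05–09:35, 10:05–11:10, 13:15–13:35.
Dana ∩ Eitan ∩ Alice: 09:05–09:35, 10:05–11:10, 13:15–13:35.
Dana ∩ Eitan ∩ Alice ∩ Sven: 09:05–09:35, 10:05–11:10.
Windows ≥ 40 min: 10:05–11:10.
That's 1 window.

1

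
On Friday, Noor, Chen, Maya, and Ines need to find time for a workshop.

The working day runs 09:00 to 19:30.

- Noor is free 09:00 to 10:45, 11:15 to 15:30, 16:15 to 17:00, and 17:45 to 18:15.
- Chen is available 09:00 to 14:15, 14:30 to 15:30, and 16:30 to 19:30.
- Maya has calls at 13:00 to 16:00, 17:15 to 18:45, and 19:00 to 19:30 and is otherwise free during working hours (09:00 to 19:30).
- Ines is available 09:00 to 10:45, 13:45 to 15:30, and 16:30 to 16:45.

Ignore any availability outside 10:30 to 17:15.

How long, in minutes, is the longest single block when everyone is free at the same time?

15 minutes

Maya free within 09:00–19:30: 09:00–13:00, 16:00–17:15, 18:45–19:00.
Noor ∩ Chen: 09:00–10:45, 11:15–14:15, 14:30–15:30, 16:30–17:00, 17:45–18:15.
Noor ∩ Chen ∩ Maya: 09:00–10:45, 11:15–13:00, 16:30–17:00.
Noor ∩ Chen ∩ Maya ∩ Ines: 09:00–10:45, 16:30–16:45.
Restricted to 10:30–17:15: 10:30–10:45, 16:30–16:45.
Common window lengths: 15, 15 min; longest is 15.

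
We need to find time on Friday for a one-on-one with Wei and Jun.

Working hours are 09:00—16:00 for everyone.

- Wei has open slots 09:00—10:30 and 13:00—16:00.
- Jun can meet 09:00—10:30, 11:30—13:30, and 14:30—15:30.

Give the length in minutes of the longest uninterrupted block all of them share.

Wei ∩ Jun: 09:00–10:30, 13:00–13:30, 14:30–15:30.
Common window lengths: 90, 30, 60 min; longest is 90.

90 minutes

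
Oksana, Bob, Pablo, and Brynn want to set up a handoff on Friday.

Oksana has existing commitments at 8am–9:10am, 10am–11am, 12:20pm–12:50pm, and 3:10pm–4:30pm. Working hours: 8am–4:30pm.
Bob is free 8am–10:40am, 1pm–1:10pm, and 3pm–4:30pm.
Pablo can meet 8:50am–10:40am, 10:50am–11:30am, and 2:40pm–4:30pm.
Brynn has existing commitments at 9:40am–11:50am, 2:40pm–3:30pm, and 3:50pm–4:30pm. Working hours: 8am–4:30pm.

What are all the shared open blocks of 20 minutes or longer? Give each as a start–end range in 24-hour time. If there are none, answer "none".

09:10–09:40

Oksana free within 08:00–16:30: 09:10–10:00, 11:00–12:20, 12:50–15:10.
Brynn free within 08:00–16:30: 08:00–09:40, 11:50–14:40, 15:30–15:50.
Oksana ∩ Bob: 09:10–10:00, 13:00–13:10, 15:00–15:10.
Oksana ∩ Bob ∩ Pablo: 09:10–10:00, 15:00–15:10.
Oksana ∩ Bob ∩ Pablo ∩ Brynn: 09:10–09:40.
Windows ≥ 20 min: 09:10–09:40.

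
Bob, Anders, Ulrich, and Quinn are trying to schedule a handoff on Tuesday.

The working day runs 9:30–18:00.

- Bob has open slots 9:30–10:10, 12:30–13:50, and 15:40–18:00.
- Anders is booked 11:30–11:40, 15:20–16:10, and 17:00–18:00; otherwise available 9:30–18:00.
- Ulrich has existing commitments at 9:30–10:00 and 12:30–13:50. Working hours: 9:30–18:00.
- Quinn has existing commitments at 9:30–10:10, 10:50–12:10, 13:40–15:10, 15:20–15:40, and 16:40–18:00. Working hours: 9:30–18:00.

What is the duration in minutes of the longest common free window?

30 minutes

Anders free within 09:30–18:00: 09:30–11:30, 11:40–15:20, 16:10–17:00.
Ulrich free within 09:30–18:00: 10:00–12:30, 13:50–18:00.
Quinn free within 09:30–18:00: 10:10–10:50, 12:10–13:40, 15:10–15:20, 15:40–16:40.
Bob ∩ Anders: 09:30–10:10, 12:30–13:50, 16:10–17:00.
Bob ∩ Anders ∩ Ulrich: 10:00–10:10, 16:10–17:00.
Bob ∩ Anders ∩ Ulrich ∩ Quinn: 16:10–16:40.
Single common window of 30 minutes.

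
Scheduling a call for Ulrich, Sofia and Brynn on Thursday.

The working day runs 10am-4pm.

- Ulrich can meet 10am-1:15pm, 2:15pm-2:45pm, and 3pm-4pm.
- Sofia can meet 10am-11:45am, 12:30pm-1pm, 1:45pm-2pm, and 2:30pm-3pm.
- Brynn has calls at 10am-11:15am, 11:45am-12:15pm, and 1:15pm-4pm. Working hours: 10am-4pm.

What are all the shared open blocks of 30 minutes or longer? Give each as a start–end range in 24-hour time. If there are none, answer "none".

Brynn free within 10:00–16:00: 11:15–11:45, 12:15–13:15.
Ulrich ∩ Sofia: 10:00–11:45, 12:30–13:00, 14:30–14:45.
Ulrich ∩ Sofia ∩ Brynn: 11:15–11:45, 12:30–13:00.
Windows ≥ 30 min: 11:15–11:45, 12:30–13:00.

11:15–11:45, 12:30–13:00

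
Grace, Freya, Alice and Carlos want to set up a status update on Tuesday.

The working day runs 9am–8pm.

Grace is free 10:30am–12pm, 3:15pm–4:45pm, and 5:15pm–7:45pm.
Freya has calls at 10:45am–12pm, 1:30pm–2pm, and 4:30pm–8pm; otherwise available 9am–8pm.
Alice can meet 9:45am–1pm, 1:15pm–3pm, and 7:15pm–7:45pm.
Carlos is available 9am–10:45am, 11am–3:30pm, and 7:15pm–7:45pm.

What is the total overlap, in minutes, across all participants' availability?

Freya free within 09:00–20:00: 09:00–10:45, 12:00–13:30, 14:00–16:30.
Grace ∩ Freya: 10:30–10:45, 15:15–16:30.
Grace ∩ Freya ∩ Alice: 10:30–10:45.
Grace ∩ Freya ∩ Alice ∩ Carlos: 10:30–10:45.
Total common minutes: 15.

15 minutes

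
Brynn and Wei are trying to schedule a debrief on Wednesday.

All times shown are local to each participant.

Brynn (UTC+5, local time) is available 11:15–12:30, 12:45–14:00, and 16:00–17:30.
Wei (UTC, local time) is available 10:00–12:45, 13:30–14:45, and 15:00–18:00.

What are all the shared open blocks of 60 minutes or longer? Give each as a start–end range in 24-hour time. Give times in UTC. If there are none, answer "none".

Brynn → UTC: 06:15–07:30, 07:45–09:00, 11:00–12:30.
Wei → UTC: 10:00–12:45, 13:30–14:45, 15:00–18:00.
Brynn ∩ Wei: 11:00–12:30.
Windows ≥ 60 min: 11:00–12:30.

11:00–12:30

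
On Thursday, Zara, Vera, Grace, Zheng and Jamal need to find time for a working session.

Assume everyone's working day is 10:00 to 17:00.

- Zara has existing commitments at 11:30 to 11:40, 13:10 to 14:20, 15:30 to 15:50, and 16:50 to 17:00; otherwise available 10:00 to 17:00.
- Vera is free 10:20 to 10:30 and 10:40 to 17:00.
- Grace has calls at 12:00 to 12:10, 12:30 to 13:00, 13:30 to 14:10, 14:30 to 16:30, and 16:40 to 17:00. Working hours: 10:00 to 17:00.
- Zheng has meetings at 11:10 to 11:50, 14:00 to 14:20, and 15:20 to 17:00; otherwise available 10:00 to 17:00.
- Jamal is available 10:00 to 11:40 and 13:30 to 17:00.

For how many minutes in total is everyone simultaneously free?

50 minutes

Zara free within 10:00–17:00: 10:00–11:30, 11:40–13:10, 14:20–15:30, 15:50–16:50.
Grace free within 10:00–17:00: 10:00–12:00, 12:10–12:30, 13:00–13:30, 14:10–14:30, 16:30–16:40.
Zheng free within 10:00–17:00: 10:00–11:10, 11:50–14:00, 14:20–15:20.
Zara ∩ Vera: 10:20–10:30, 10:40–11:30, 11:40–13:10, 14:20–15:30, 15:50–16:50.
Zara ∩ Vera ∩ Grace: 10:20–10:30, 10:40–11:30, 11:40–12:00, 12:10–12:30, 13:00–13:10, 14:20–14:30, 16:30–16:40.
Zara ∩ Vera ∩ Grace ∩ Zheng: 10:20–10:30, 10:40–11:10, 11:50–12:00, 12:10–12:30, 13:00–13:10, 14:20–14:30.
Zara ∩ Vera ∩ Grace ∩ Zheng ∩ Jamal: 10:20–10:30, 10:40–11:10, 14:20–14:30.
Total common minutes: 10 + 30 + 10 = 50.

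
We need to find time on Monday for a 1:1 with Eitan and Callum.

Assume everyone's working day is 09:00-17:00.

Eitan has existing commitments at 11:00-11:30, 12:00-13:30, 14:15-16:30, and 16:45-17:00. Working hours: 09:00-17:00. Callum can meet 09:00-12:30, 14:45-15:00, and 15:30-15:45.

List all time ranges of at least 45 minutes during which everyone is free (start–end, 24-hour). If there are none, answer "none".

09:00–11:00

Eitan free within 09:00–17:00: 09:00–11:00, 11:30–12:00, 13:30–14:15, 16:30–16:45.
Eitan ∩ Callum: 09:00–11:00, 11:30–12:00.
Windows ≥ 45 min: 09:00–11:00.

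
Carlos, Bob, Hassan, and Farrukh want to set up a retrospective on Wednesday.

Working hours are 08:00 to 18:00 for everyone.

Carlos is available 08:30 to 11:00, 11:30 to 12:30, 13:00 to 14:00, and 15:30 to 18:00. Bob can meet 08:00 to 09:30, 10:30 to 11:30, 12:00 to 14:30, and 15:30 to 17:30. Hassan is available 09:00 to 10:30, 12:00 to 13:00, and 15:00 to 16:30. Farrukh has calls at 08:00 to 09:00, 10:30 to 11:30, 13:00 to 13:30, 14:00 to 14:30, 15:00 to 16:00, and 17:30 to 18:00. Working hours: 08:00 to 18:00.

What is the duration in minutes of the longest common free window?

Farrukh free within 08:00–18:00: 09:00–10:30, 11:30–13:00, 13:30–14:00, 14:30–15:00, 16:00–17:30.
Carlos ∩ Bob: 08:30–09:30, 10:30–11:00, 12:00–12:30, 13:00–14:00, 15:30–17:30.
Carlos ∩ Bob ∩ Hassan: 09:00–09:30, 12:00–12:30, 15:30–16:30.
Carlos ∩ Bob ∩ Hassan ∩ Farrukh: 09:00–09:30, 12:00–12:30, 16:00–16:30.
Common window lengths: 30, 30, 30 min; longest is 30.

30 minutes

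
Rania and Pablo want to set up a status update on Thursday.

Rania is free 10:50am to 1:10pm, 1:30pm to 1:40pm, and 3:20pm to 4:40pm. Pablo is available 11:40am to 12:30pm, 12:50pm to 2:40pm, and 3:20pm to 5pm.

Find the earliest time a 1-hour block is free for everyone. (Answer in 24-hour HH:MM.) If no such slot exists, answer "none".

Rania ∩ Pablo: 11:40–12:30, 12:50–13:10, 13:30–13:40, 15:20–16:40.
Windows ≥ 60 min: 15:20–16:40.
Earliest such window starts at 15:20.

15:20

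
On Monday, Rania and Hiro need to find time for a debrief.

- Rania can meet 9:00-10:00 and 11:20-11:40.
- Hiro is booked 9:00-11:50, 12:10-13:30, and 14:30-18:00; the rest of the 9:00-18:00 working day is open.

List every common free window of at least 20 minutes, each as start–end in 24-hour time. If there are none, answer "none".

Hiro free within 09:00–18:00: 11:50–12:10, 13:30–14:30.
Rania ∩ Hiro: (none).
Windows ≥ 20 min: (none).

none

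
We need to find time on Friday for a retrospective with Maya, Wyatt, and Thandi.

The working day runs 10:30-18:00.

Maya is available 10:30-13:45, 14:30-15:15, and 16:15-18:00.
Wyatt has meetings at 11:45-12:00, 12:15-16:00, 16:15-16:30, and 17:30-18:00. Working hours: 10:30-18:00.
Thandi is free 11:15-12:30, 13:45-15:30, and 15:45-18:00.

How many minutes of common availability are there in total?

Wyatt free within 10:30–18:00: 10:30–11:45, 12:00–12:15, 16:00–16:15, 16:30–17:30.
Maya ∩ Wyatt: 10:30–11:45, 12:00–12:15, 16:30–17:30.
Maya ∩ Wyatt ∩ Thandi: 11:15–11:45, 12:00–12:15, 16:30–17:30.
Total common minutes: 30 + 15 + 60 = 105.

105 minutes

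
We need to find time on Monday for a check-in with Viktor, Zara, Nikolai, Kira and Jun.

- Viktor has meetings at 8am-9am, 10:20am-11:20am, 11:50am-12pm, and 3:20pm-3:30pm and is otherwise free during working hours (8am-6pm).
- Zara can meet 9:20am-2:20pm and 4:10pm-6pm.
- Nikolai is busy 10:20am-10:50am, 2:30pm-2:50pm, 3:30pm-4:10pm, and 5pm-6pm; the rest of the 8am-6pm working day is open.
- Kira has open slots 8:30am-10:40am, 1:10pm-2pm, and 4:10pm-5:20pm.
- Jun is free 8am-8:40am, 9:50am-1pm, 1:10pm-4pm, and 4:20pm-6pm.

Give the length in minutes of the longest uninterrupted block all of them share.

50 minutes

Viktor free within 08:00–18:00: 09:00–10:20, 11:20–11:50, 12:00–15:20, 15:30–18:00.
Nikolai free within 08:00–18:00: 08:00–10:20, 10:50–14:30, 14:50–15:30, 16:10–17:00.
Viktor ∩ Zara: 09:20–10:20, 11:20–11:50, 12:00–14:20, 16:10–18:00.
Viktor ∩ Zara ∩ Nikolai: 09:20–10:20, 11:20–11:50, 12:00–14:20, 16:10–17:00.
Viktor ∩ Zara ∩ Nikolai ∩ Kira: 09:20–10:20, 13:10–14:00, 16:10–17:00.
Viktor ∩ Zara ∩ Nikolai ∩ Kira ∩ Jun: 09:50–10:20, 13:10–14:00, 16:20–17:00.
Common window lengths: 30, 50, 40 min; longest is 50.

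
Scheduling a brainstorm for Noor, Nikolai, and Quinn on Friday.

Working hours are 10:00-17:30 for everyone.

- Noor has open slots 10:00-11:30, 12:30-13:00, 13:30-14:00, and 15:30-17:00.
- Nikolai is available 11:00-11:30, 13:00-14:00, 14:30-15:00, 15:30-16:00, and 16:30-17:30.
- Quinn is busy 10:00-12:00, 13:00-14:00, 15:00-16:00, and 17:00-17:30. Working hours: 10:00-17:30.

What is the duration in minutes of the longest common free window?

Quinn free within 10:00–17:30: 12:00–13:00, 14:00–15:00, 16:00–17:00.
Noor ∩ Nikolai: 11:00–11:30, 13:30–14:00, 15:30–16:00, 16:30–17:00.
Noor ∩ Nikolai ∩ Quinn: 16:30–17:00.
Single common window of 30 minutes.

30 minutes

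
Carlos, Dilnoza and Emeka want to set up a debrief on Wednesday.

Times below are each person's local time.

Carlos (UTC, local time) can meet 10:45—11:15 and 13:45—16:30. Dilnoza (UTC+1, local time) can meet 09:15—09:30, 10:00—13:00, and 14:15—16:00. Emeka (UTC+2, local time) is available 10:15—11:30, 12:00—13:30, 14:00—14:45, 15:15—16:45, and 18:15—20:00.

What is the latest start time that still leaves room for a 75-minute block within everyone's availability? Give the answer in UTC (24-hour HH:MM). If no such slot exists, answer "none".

none

Carlos → UTC: 10:45–11:15, 13:45–16:30.
Dilnoza → UTC: 08:15–08:30, 09:00–12:00, 13:15–15:00.
Emeka → UTC: 08:15–09:30, 10:00–11:30, 12:00–12:45, 13:15–14:45, 16:15–18:00.
Carlos ∩ Dilnoza: 10:45–11:15, 13:45–15:00.
Carlos ∩ Dilnoza ∩ Emeka: 10:45–11:15, 13:45–14:45.
Windows ≥ 75 min: (none).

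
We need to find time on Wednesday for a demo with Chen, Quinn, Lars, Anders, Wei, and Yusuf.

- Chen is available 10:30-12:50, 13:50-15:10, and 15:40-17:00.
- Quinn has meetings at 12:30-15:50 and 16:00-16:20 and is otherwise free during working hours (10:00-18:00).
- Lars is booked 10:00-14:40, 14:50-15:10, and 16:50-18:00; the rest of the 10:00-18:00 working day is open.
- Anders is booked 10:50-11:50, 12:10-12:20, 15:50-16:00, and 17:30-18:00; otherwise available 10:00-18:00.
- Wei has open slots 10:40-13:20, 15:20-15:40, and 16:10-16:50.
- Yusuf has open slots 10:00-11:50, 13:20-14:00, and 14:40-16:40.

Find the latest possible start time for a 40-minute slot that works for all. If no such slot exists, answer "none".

none

Quinn free within 10:00–18:00: 10:00–12:30, 15:50–16:00, 16:20–18:00.
Lars free within 10:00–18:00: 14:40–14:50, 15:10–16:50.
Anders free within 10:00–18:00: 10:00–10:50, 11:50–12:10, 12:20–15:50, 16:00–17:30.
Chen ∩ Quinn: 10:30–12:30, 15:50–16:00, 16:20–17:00.
Chen ∩ Quinn ∩ Lars: 15:50–16:00, 16:20–16:50.
Chen ∩ Quinn ∩ Lars ∩ Anders: 16:20–16:50.
Chen ∩ Quinn ∩ Lars ∩ Anders ∩ Wei: 16:20–16:50.
Chen ∩ Quinn ∩ Lars ∩ Anders ∩ Wei ∩ Yusuf: 16:20–16:40.
Windows ≥ 40 min: (none).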